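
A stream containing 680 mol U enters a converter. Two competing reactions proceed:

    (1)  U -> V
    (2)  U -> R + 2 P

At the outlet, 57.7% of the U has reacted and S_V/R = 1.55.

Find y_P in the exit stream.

0.312

Conversion of U: U consumed = 0.577 × 680 = 392.4 mol = 1ξ₁ + 1ξ₂.
Selectivity: 1ξ₁ / (1ξ₂) = 1.55 → ξ₁ = 1.55 ξ₂.
Substitute: (1·1.55 + 1) ξ₂ = 392.4 → ξ₂ = 153.9 mol, ξ₁ = 238.5 mol.
Outlet amounts (n = n₀ + Σ ν·ξ):
  U: 680 − 1(238.5) − 1(153.9) = 287.6
  V: 0 + 1(238.5) = 238.5
  R: 0 + 1(153.9) = 153.9
  P: 0 + 2(153.9) = 307.7
Total out = 987.7 mol; y_P = 307.7 / 987.7 = 0.3116.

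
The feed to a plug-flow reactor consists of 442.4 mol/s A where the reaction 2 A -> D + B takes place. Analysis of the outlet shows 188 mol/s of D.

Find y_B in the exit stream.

For D: n = n₀ + 1ξ → 188 = 0 + 1ξ, giving ξ = 188 mol/s.
Outlet amounts (n = n₀ + ν ξ):
  A: 442.4 − 2(188) = 66.4
  D: 0 + 1(188) = 188
  B: 0 + 1(188) = 188
Total out = 442.4 mol/s; y_B = 188 / 442.4 = 0.425.

0.425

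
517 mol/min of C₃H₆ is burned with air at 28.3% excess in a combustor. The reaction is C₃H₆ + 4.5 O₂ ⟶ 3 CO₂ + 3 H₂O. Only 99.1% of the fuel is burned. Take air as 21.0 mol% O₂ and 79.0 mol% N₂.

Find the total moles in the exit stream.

Stoichiometric O₂ = 4.5 × 517 = 2326 mol/min; O₂ fed = 2326 × 1.283 = 2985 mol/min.
N₂ fed = 2985 × 79/21 = 11230 mol/min.
Fuel reacted = 0.991 × 517 → ξ = 512.3 mol/min.
Outlet (n = n₀ + ν ξ):
  C₃H₆: 517 − 1(512.3) = 4.653
  O₂: 2985 − 4.5(512.3) = 679.3
  N₂: 11230 (inert)
  CO₂: 0 + 3(512.3) = 1537
  H₂O: 0 + 3(512.3) = 1537
Total out = 4.653 + 679.3 + 11230 + 1537 + 1537 = 14990 mol/min.

15000 mol/min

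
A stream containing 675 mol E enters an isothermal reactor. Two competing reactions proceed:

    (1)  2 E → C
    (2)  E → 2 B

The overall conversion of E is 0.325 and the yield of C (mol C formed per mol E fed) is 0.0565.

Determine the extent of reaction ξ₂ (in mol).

ξ₂ = 143 mol

Yield of C: 1ξ₁ / 675 = 0.0565 → ξ₁ = 38.14 mol.
Conversion of E: 2ξ₁ + 1ξ₂ = 0.325 × 675 = 219.4 → ξ₂ = 143.1 mol.
Outlet amounts (n = n₀ + Σ ν·ξ):
  E: 675 − 2(38.14) − 1(143.1) = 455.6
  C: 0 + 1(38.14) = 38.14
  B: 0 + 2(143.1) = 286.2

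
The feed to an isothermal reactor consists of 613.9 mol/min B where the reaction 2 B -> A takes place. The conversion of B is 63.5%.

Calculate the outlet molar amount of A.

195 mol/min

B reacted = 0.635 × 613.9 = 389.8 mol/min; ν_B = −2, so ξ = 389.8/2 = 194.9 mol/min.
Outlet amounts (n = n₀ + ν ξ):
  B: 613.9 − 2(194.9) = 224.1
  A: 0 + 1(194.9) = 194.9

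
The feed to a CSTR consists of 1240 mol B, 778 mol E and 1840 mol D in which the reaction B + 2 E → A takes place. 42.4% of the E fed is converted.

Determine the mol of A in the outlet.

E reacted = 0.424 × 778 = 329.9 mol; ν_E = −2, so ξ = 329.9/2 = 164.9 mol.
Outlet amounts (n = n₀ + ν ξ):
  B: 1240 − 1(164.9) = 1075
  E: 778 − 2(164.9) = 448.1
  A: 0 + 1(164.9) = 164.9
  D: 1840 (inert)

165 mol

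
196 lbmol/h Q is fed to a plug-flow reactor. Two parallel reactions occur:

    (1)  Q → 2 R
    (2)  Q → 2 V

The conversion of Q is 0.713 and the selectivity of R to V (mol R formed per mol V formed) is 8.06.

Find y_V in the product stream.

Conversion of Q: Q consumed = 0.713 × 196 = 139.7 lbmol/h = 1ξ₁ + 1ξ₂.
Selectivity: 2ξ₁ / (2ξ₂) = 8.06 → ξ₁ = 8.06 ξ₂.
Substitute: (1·8.06 + 1) ξ₂ = 139.7 → ξ₂ = 15.42 lbmol/h, ξ₁ = 124.3 lbmol/h.
Outlet amounts (n = n₀ + Σ ν·ξ):
  Q: 196 − 1(124.3) − 1(15.42) = 56.25
  R: 0 + 2(124.3) = 248.6
  V: 0 + 2(15.42) = 30.85
Total out = 335.7 lbmol/h; y_V = 30.85 / 335.7 = 0.09188.

0.0919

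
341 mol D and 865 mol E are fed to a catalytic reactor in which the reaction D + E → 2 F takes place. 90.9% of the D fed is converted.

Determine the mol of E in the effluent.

555 mol

D reacted = 0.909 × 341 = 310 mol; ν_D = −1, so ξ = 310/1 = 310 mol.
Outlet amounts (n = n₀ + ν ξ):
  D: 341 − 1(310) = 31.03
  E: 865 − 1(310) = 555
  F: 0 + 2(310) = 619.9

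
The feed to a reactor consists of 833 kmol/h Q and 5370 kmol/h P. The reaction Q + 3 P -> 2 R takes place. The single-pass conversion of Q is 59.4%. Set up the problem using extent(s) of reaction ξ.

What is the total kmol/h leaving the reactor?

5210 kmol/h

Q reacted = 0.594 × 833 = 494.8 kmol/h; ν_Q = −1, so ξ = 494.8/1 = 494.8 kmol/h.
Outlet amounts (n = n₀ + ν ξ):
  Q: 833 − 1(494.8) = 338.2
  P: 5370 − 3(494.8) = 3886
  R: 0 + 2(494.8) = 989.6
Total out = 338.2 + 3886 + 989.6 = 5213 kmol/h.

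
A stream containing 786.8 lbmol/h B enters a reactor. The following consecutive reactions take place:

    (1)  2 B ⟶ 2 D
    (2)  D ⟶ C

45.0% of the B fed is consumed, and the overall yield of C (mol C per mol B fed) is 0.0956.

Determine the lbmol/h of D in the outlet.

279 lbmol/h

Conversion of B: B consumed = 2ξ₁ = 0.45 × 786.8 → ξ₁ = 177 lbmol/h.
Yield of C: 1ξ₂ / 786.8 = 0.0956 → ξ₂ = 75.22 lbmol/h.
Outlet amounts (n = n₀ + Σ ν·ξ):
  B: 786.8 − 2(177) = 432.7
  D: 0 + 2(177) − 1(75.22) = 278.8
  C: 0 + 1(75.22) = 75.22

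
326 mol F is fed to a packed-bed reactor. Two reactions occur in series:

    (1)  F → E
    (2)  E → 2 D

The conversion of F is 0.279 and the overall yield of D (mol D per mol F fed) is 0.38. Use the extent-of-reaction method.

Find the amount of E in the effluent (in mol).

29 mol

Conversion of F: F consumed = 1ξ₁ = 0.279 × 326 → ξ₁ = 90.95 mol.
Yield of D: 2ξ₂ / 326 = 0.38 → ξ₂ = 61.94 mol.
Outlet amounts (n = n₀ + Σ ν·ξ):
  F: 326 − 1(90.95) = 235
  E: 0 + 1(90.95) − 1(61.94) = 29.01
  D: 0 + 2(61.94) = 123.9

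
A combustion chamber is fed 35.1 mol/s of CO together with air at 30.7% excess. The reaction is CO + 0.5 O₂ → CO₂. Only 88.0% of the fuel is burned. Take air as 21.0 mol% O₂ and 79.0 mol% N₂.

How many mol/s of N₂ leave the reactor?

Stoichiometric O₂ = 0.5 × 35.1 = 17.55 mol/s; O₂ fed = 17.55 × 1.307 = 22.94 mol/s.
N₂ fed = 22.94 × 79/21 = 86.29 mol/s.
Fuel reacted = 0.88 × 35.1 → ξ = 30.89 mol/s.
Outlet (n = n₀ + ν ξ):
  CO: 35.1 − 1(30.89) = 4.212
  O₂: 22.94 − 0.5(30.89) = 7.494
  N₂: 86.29 (inert)
  CO₂: 0 + 1(30.89) = 30.89

86.3 mol/s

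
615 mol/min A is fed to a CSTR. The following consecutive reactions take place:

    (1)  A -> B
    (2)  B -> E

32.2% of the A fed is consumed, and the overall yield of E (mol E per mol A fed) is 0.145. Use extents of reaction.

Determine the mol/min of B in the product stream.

109 mol/min

Conversion of A: A consumed = 1ξ₁ = 0.322 × 615 → ξ₁ = 198 mol/min.
Yield of E: 1ξ₂ / 615 = 0.145 → ξ₂ = 89.17 mol/min.
Outlet amounts (n = n₀ + Σ ν·ξ):
  A: 615 − 1(198) = 417
  B: 0 + 1(198) − 1(89.17) = 108.9
  E: 0 + 1(89.17) = 89.17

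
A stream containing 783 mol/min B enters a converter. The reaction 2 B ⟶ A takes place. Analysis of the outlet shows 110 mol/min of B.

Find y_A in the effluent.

0.754

For B: n = n₀ − 2ξ → 110 = 783 − 2ξ, giving ξ = 336.5 mol/min.
Outlet amounts (n = n₀ + ν ξ):
  B: 783 − 2(336.5) = 110
  A: 0 + 1(336.5) = 336.5
Total out = 446.5 mol/min; y_A = 336.5 / 446.5 = 0.7536.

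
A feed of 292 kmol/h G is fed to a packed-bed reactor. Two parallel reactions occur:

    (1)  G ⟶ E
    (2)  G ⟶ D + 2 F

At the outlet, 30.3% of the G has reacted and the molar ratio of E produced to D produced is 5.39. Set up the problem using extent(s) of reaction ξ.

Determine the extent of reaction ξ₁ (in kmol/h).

ξ₁ = 74.6 kmol/h

Conversion of G: G consumed = 0.303 × 292 = 88.48 kmol/h = 1ξ₁ + 1ξ₂.
Selectivity: 1ξ₁ / (1ξ₂) = 5.39 → ξ₁ = 5.39 ξ₂.
Substitute: (1·5.39 + 1) ξ₂ = 88.48 → ξ₂ = 13.85 kmol/h, ξ₁ = 74.63 kmol/h.
Outlet amounts (n = n₀ + Σ ν·ξ):
  G: 292 − 1(74.63) − 1(13.85) = 203.5
  E: 0 + 1(74.63) = 74.63
  D: 0 + 1(13.85) = 13.85
  F: 0 + 2(13.85) = 27.69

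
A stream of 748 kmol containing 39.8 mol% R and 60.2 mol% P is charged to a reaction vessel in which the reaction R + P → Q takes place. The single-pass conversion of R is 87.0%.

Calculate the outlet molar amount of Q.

259 kmol

R reacted = 0.87 × 297.7 = 259 kmol; ν_R = −1, so ξ = 259/1 = 259 kmol.
Outlet amounts (n = n₀ + ν ξ):
  R: 297.7 − 1(259) = 38.7
  P: 450.3 − 1(259) = 191.3
  Q: 0 + 1(259) = 259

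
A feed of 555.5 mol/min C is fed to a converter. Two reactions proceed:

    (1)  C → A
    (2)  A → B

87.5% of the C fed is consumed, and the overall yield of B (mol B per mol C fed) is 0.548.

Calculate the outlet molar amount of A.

182 mol/min

Conversion of C: C consumed = 1ξ₁ = 0.875 × 555.5 → ξ₁ = 486.1 mol/min.
Yield of B: 1ξ₂ / 555.5 = 0.548 → ξ₂ = 304.4 mol/min.
Outlet amounts (n = n₀ + Σ ν·ξ):
  C: 555.5 − 1(486.1) = 69.44
  A: 0 + 1(486.1) − 1(304.4) = 181.6
  B: 0 + 1(304.4) = 304.4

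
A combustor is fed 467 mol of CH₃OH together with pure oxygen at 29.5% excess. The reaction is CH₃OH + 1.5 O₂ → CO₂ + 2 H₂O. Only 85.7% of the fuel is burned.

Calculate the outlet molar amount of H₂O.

800 mol

Stoichiometric O₂ = 1.5 × 467 = 700.5 mol; O₂ fed = 700.5 × 1.295 = 907.1 mol.
Fuel reacted = 0.857 × 467 → ξ = 400.2 mol.
Outlet (n = n₀ + ν ξ):
  CH₃OH: 467 − 1(400.2) = 66.78
  O₂: 907.1 − 1.5(400.2) = 306.8
  CO₂: 0 + 1(400.2) = 400.2
  H₂O: 0 + 2(400.2) = 800.4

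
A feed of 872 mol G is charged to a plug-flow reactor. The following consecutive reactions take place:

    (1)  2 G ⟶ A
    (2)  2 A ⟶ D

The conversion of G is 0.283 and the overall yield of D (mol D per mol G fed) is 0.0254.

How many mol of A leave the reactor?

Conversion of G: G consumed = 2ξ₁ = 0.283 × 872 → ξ₁ = 123.4 mol.
Yield of D: 1ξ₂ / 872 = 0.0254 → ξ₂ = 22.15 mol.
Outlet amounts (n = n₀ + Σ ν·ξ):
  G: 872 − 2(123.4) = 625.2
  A: 0 + 1(123.4) − 2(22.15) = 79.09
  D: 0 + 1(22.15) = 22.15

79.1 mol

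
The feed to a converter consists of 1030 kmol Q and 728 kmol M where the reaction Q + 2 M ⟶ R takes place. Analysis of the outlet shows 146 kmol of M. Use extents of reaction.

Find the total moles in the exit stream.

1180 kmol

For M: n = n₀ − 2ξ → 146 = 728 − 2ξ, giving ξ = 291 kmol.
Outlet amounts (n = n₀ + ν ξ):
  Q: 1030 − 1(291) = 739
  M: 728 − 2(291) = 146
  R: 0 + 1(291) = 291
Total out = 739 + 146 + 291 = 1176 kmol.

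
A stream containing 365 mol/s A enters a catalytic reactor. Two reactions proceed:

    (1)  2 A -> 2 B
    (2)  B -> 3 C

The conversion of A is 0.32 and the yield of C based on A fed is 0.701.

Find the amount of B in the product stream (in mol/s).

31.5 mol/s

Conversion of A: A consumed = 2ξ₁ = 0.32 × 365 → ξ₁ = 58.4 mol/s.
Yield of C: 3ξ₂ / 365 = 0.701 → ξ₂ = 85.29 mol/s.
Outlet amounts (n = n₀ + Σ ν·ξ):
  A: 365 − 2(58.4) = 248.2
  B: 0 + 2(58.4) − 1(85.29) = 31.51
  C: 0 + 3(85.29) = 255.9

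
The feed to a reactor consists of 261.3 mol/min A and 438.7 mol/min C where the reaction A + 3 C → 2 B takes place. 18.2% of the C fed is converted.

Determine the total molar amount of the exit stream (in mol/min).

647 mol/min

C reacted = 0.182 × 438.7 = 79.84 mol/min; ν_C = −3, so ξ = 79.84/3 = 26.61 mol/min.
Outlet amounts (n = n₀ + ν ξ):
  A: 261.3 − 1(26.61) = 234.7
  C: 438.7 − 3(26.61) = 358.9
  B: 0 + 2(26.61) = 53.23
Total out = 234.7 + 358.9 + 53.23 = 646.8 mol/min.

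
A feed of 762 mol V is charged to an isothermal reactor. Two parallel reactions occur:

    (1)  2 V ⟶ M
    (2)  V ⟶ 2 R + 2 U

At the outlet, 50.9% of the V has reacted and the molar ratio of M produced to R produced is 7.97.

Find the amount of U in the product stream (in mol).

23.6 mol

Conversion of V: V consumed = 0.509 × 762 = 387.9 mol = 2ξ₁ + 1ξ₂.
Selectivity: 1ξ₁ / (2ξ₂) = 7.97 → ξ₁ = 15.94 ξ₂.
Substitute: (2·15.94 + 1) ξ₂ = 387.9 → ξ₂ = 11.8 mol, ξ₁ = 188 mol.
Outlet amounts (n = n₀ + Σ ν·ξ):
  V: 762 − 2(188) − 1(11.8) = 374.1
  M: 0 + 1(188) = 188
  R: 0 + 2(11.8) = 23.59
  U: 0 + 2(11.8) = 23.59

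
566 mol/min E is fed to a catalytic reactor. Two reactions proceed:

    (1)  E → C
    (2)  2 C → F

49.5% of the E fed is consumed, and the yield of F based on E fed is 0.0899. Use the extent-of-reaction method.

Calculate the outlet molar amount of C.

178 mol/min

Conversion of E: E consumed = 1ξ₁ = 0.495 × 566 → ξ₁ = 280.2 mol/min.
Yield of F: 1ξ₂ / 566 = 0.0899 → ξ₂ = 50.88 mol/min.
Outlet amounts (n = n₀ + Σ ν·ξ):
  E: 566 − 1(280.2) = 285.8
  C: 0 + 1(280.2) − 2(50.88) = 178.4
  F: 0 + 1(50.88) = 50.88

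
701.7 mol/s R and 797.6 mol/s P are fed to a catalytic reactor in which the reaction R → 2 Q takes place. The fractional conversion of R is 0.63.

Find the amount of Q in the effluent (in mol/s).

R reacted = 0.63 × 701.7 = 442.1 mol/s; ν_R = −1, so ξ = 442.1/1 = 442.1 mol/s.
Outlet amounts (n = n₀ + ν ξ):
  R: 701.7 − 1(442.1) = 259.6
  Q: 0 + 2(442.1) = 884.1
  P: 797.6 (inert)

884 mol/s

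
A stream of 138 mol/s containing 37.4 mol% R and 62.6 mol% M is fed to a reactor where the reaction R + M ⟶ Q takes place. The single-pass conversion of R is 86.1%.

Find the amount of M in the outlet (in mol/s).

R reacted = 0.861 × 51.61 = 44.44 mol/s; ν_R = −1, so ξ = 44.44/1 = 44.44 mol/s.
Outlet amounts (n = n₀ + ν ξ):
  R: 51.61 − 1(44.44) = 7.174
  M: 86.39 − 1(44.44) = 41.95
  Q: 0 + 1(44.44) = 44.44

42 mol/s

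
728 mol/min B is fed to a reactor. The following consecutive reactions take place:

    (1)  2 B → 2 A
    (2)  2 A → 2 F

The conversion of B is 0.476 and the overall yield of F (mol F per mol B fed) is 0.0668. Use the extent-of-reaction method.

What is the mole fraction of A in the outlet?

0.409

Conversion of B: B consumed = 2ξ₁ = 0.476 × 728 → ξ₁ = 173.3 mol/min.
Yield of F: 2ξ₂ / 728 = 0.0668 → ξ₂ = 24.32 mol/min.
Outlet amounts (n = n₀ + Σ ν·ξ):
  B: 728 − 2(173.3) = 381.5
  A: 0 + 2(173.3) − 2(24.32) = 297.9
  F: 0 + 2(24.32) = 48.63
Total out = 728 mol/min; y_A = 297.9 / 728 = 0.4092.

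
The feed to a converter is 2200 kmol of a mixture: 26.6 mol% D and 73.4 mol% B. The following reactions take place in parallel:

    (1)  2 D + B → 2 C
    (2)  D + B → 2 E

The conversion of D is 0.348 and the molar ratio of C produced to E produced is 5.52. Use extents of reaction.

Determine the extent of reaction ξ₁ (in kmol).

Conversion of D: D consumed = 0.348 × 585.2 = 203.6 kmol = 2ξ₁ + 1ξ₂.
Selectivity: 2ξ₁ / (2ξ₂) = 5.52 → ξ₁ = 5.52 ξ₂.
Substitute: (2·5.52 + 1) ξ₂ = 203.6 → ξ₂ = 16.91 kmol, ξ₁ = 93.37 kmol.
Outlet amounts (n = n₀ + Σ ν·ξ):
  D: 585.2 − 2(93.37) − 1(16.91) = 381.6
  B: 1615 − 1(93.37) − 1(16.91) = 1505
  C: 0 + 2(93.37) = 186.7
  E: 0 + 2(16.91) = 33.83

ξ₁ = 93.4 kmol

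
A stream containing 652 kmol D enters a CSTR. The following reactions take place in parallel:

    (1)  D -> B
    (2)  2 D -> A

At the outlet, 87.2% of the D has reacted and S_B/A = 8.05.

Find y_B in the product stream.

Conversion of D: D consumed = 0.872 × 652 = 568.5 kmol = 1ξ₁ + 2ξ₂.
Selectivity: 1ξ₁ / (1ξ₂) = 8.05 → ξ₁ = 8.05 ξ₂.
Substitute: (1·8.05 + 2) ξ₂ = 568.5 → ξ₂ = 56.57 kmol, ξ₁ = 455.4 kmol.
Outlet amounts (n = n₀ + Σ ν·ξ):
  D: 652 − 1(455.4) − 2(56.57) = 83.46
  B: 0 + 1(455.4) = 455.4
  A: 0 + 1(56.57) = 56.57
Total out = 595.4 kmol; y_B = 455.4 / 595.4 = 0.7648.

0.765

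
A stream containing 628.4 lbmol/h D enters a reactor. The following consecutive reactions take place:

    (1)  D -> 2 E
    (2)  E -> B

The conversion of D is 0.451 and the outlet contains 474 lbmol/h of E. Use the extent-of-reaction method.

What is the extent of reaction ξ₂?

Conversion of D: D consumed = 1ξ₁ = 0.451 × 628.4 → ξ₁ = 283.4 lbmol/h.
E balance: n_E = 0 + 2ξ₁ − 1ξ₂ = 474 → ξ₂ = (2·283.4 − 474)/1 = 92.82 lbmol/h.
Outlet amounts (n = n₀ + Σ ν·ξ):
  D: 628.4 − 1(283.4) = 345
  E: 0 + 2(283.4) − 1(92.82) = 474
  B: 0 + 1(92.82) = 92.82

ξ₂ = 92.8 lbmol/h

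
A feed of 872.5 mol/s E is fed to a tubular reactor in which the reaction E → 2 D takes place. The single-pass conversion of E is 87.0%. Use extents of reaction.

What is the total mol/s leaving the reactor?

1630 mol/s

E reacted = 0.87 × 872.5 = 759.1 mol/s; ν_E = −1, so ξ = 759.1/1 = 759.1 mol/s.
Outlet amounts (n = n₀ + ν ξ):
  E: 872.5 − 1(759.1) = 113.4
  D: 0 + 2(759.1) = 1518
Total out = 113.4 + 1518 = 1632 mol/s.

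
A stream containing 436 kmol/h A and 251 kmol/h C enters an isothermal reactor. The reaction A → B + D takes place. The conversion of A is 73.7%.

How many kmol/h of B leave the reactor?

A reacted = 0.737 × 436 = 321.3 kmol/h; ν_A = −1, so ξ = 321.3/1 = 321.3 kmol/h.
Outlet amounts (n = n₀ + ν ξ):
  A: 436 − 1(321.3) = 114.7
  B: 0 + 1(321.3) = 321.3
  D: 0 + 1(321.3) = 321.3
  C: 251 (inert)

321 kmol/h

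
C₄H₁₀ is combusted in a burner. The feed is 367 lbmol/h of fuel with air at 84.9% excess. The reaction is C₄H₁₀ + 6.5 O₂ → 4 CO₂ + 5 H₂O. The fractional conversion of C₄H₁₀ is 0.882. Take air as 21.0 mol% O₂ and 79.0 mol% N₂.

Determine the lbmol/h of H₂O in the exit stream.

1620 lbmol/h

Stoichiometric O₂ = 6.5 × 367 = 2386 lbmol/h; O₂ fed = 2386 × 1.849 = 4411 lbmol/h.
N₂ fed = 4411 × 79/21 = 16590 lbmol/h.
Fuel reacted = 0.882 × 367 → ξ = 323.7 lbmol/h.
Outlet (n = n₀ + ν ξ):
  C₄H₁₀: 367 − 1(323.7) = 43.31
  O₂: 4411 − 6.5(323.7) = 2307
  N₂: 16590 (inert)
  CO₂: 0 + 4(323.7) = 1295
  H₂O: 0 + 5(323.7) = 1618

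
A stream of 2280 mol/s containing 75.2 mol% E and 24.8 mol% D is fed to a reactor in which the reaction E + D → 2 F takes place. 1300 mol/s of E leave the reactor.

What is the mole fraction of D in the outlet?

0.0662

For E: n = n₀ − 1ξ → 1300 = 1715 − 1ξ, giving ξ = 414.6 mol/s.
Outlet amounts (n = n₀ + ν ξ):
  E: 1715 − 1(414.6) = 1300
  D: 565.4 − 1(414.6) = 150.9
  F: 0 + 2(414.6) = 829.1
Total out = 2280 mol/s; y_D = 150.9 / 2280 = 0.06618.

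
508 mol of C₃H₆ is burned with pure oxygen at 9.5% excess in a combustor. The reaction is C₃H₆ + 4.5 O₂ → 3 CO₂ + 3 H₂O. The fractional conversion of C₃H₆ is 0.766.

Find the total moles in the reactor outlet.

Stoichiometric O₂ = 4.5 × 508 = 2286 mol; O₂ fed = 2286 × 1.095 = 2503 mol.
Fuel reacted = 0.766 × 508 → ξ = 389.1 mol.
Outlet (n = n₀ + ν ξ):
  C₃H₆: 508 − 1(389.1) = 118.9
  O₂: 2503 − 4.5(389.1) = 752.1
  CO₂: 0 + 3(389.1) = 1167
  H₂O: 0 + 3(389.1) = 1167
Total out = 118.9 + 752.1 + 1167 + 1167 = 3206 mol.

3210 mol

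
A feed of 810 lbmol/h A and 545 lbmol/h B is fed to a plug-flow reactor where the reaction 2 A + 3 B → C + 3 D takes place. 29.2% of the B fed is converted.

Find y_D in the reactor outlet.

0.122

B reacted = 0.292 × 545 = 159.1 lbmol/h; ν_B = −3, so ξ = 159.1/3 = 53.05 lbmol/h.
Outlet amounts (n = n₀ + ν ξ):
  A: 810 − 2(53.05) = 703.9
  B: 545 − 3(53.05) = 385.9
  C: 0 + 1(53.05) = 53.05
  D: 0 + 3(53.05) = 159.1
Total out = 1302 lbmol/h; y_D = 159.1 / 1302 = 0.1222.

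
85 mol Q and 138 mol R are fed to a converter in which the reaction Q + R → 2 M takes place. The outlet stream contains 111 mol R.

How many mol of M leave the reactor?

54 mol

For R: n = n₀ − 1ξ → 111 = 138 − 1ξ, giving ξ = 27 mol.
Outlet amounts (n = n₀ + ν ξ):
  Q: 85 − 1(27) = 58
  R: 138 − 1(27) = 111
  M: 0 + 2(27) = 54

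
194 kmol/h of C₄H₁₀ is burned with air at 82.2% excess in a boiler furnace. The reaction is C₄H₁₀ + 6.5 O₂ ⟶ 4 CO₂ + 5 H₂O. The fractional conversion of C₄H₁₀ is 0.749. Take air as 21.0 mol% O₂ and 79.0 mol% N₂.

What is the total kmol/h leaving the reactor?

Stoichiometric O₂ = 6.5 × 194 = 1261 kmol/h; O₂ fed = 1261 × 1.822 = 2298 kmol/h.
N₂ fed = 2298 × 79/21 = 8643 kmol/h.
Fuel reacted = 0.749 × 194 → ξ = 145.3 kmol/h.
Outlet (n = n₀ + ν ξ):
  C₄H₁₀: 194 − 1(145.3) = 48.69
  O₂: 2298 − 6.5(145.3) = 1353
  N₂: 8643 (inert)
  CO₂: 0 + 4(145.3) = 581.2
  H₂O: 0 + 5(145.3) = 726.5
Total out = 48.69 + 1353 + 8643 + 581.2 + 726.5 = 11350 kmol/h.

11400 kmol/h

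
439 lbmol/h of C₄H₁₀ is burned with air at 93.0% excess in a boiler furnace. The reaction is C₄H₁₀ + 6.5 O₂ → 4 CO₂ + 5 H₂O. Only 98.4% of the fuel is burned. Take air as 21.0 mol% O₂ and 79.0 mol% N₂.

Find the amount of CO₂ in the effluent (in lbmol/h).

Stoichiometric O₂ = 6.5 × 439 = 2854 lbmol/h; O₂ fed = 2854 × 1.930 = 5507 lbmol/h.
N₂ fed = 5507 × 79/21 = 20720 lbmol/h.
Fuel reacted = 0.984 × 439 → ξ = 432 lbmol/h.
Outlet (n = n₀ + ν ξ):
  C₄H₁₀: 439 − 1(432) = 7.024
  O₂: 5507 − 6.5(432) = 2699
  N₂: 20720 (inert)
  CO₂: 0 + 4(432) = 1728
  H₂O: 0 + 5(432) = 2160

1730 lbmol/h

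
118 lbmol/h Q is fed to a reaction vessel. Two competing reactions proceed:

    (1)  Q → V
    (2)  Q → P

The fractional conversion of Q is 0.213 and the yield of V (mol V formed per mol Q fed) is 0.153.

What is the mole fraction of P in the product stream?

Yield of V: 1ξ₁ / 118 = 0.153 → ξ₁ = 18.05 lbmol/h.
Conversion of Q: 1ξ₁ + 1ξ₂ = 0.213 × 118 = 25.13 → ξ₂ = 7.08 lbmol/h.
Outlet amounts (n = n₀ + Σ ν·ξ):
  Q: 118 − 1(18.05) − 1(7.08) = 92.87
  V: 0 + 1(18.05) = 18.05
  P: 0 + 1(7.08) = 7.08
Total out = 118 lbmol/h; y_P = 7.08 / 118 = 0.06.

0.06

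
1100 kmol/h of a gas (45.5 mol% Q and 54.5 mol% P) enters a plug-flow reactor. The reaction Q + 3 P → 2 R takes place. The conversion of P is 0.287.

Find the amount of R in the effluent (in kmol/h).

P reacted = 0.287 × 599.5 = 172.1 kmol/h; ν_P = −3, so ξ = 172.1/3 = 57.35 kmol/h.
Outlet amounts (n = n₀ + ν ξ):
  Q: 500.5 − 1(57.35) = 443.1
  P: 599.5 − 3(57.35) = 427.4
  R: 0 + 2(57.35) = 114.7

115 kmol/h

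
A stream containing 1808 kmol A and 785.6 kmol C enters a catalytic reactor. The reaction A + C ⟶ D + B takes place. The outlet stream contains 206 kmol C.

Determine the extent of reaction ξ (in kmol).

ξ = 580 kmol

For C: n = n₀ − 1ξ → 206 = 785.6 − 1ξ, giving ξ = 579.6 kmol.
Outlet amounts (n = n₀ + ν ξ):
  A: 1808 − 1(579.6) = 1228
  C: 785.6 − 1(579.6) = 206
  D: 0 + 1(579.6) = 579.6
  B: 0 + 1(579.6) = 579.6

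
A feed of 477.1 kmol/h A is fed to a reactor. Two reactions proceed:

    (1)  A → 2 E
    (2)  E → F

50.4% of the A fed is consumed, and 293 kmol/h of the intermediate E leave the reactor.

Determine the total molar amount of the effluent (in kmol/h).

718 kmol/h

Conversion of A: A consumed = 1ξ₁ = 0.504 × 477.1 → ξ₁ = 240.5 kmol/h.
E balance: n_E = 0 + 2ξ₁ − 1ξ₂ = 293 → ξ₂ = (2·240.5 − 293)/1 = 187.9 kmol/h.
Outlet amounts (n = n₀ + Σ ν·ξ):
  A: 477.1 − 1(240.5) = 236.6
  E: 0 + 2(240.5) − 1(187.9) = 293
  F: 0 + 1(187.9) = 187.9
Total out = 236.6 + 293 + 187.9 = 717.6 kmol/h.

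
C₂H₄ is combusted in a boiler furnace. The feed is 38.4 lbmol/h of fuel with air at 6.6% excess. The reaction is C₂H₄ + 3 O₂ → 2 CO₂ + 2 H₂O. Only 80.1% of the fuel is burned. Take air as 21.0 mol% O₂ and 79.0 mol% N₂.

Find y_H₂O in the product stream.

Stoichiometric O₂ = 3 × 38.4 = 115.2 lbmol/h; O₂ fed = 115.2 × 1.066 = 122.8 lbmol/h.
N₂ fed = 122.8 × 79/21 = 462 lbmol/h.
Fuel reacted = 0.801 × 38.4 → ξ = 30.76 lbmol/h.
Outlet (n = n₀ + ν ξ):
  C₂H₄: 38.4 − 1(30.76) = 7.642
  O₂: 122.8 − 3(30.76) = 30.53
  N₂: 462 (inert)
  CO₂: 0 + 2(30.76) = 61.52
  H₂O: 0 + 2(30.76) = 61.52
Total out = 623.2 lbmol/h; y_H₂O = 61.52 / 623.2 = 0.09871.

0.0987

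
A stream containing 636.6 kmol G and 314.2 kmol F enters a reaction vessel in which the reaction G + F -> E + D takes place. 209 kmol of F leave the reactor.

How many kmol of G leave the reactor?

531 kmol

For F: n = n₀ − 1ξ → 209 = 314.2 − 1ξ, giving ξ = 105.2 kmol.
Outlet amounts (n = n₀ + ν ξ):
  G: 636.6 − 1(105.2) = 531.4
  F: 314.2 − 1(105.2) = 209
  E: 0 + 1(105.2) = 105.2
  D: 0 + 1(105.2) = 105.2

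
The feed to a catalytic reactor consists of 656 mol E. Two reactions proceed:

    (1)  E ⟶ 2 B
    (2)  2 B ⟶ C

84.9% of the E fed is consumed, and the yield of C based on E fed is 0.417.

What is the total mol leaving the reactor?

939 mol

Conversion of E: E consumed = 1ξ₁ = 0.849 × 656 → ξ₁ = 556.9 mol.
Yield of C: 1ξ₂ / 656 = 0.417 → ξ₂ = 273.6 mol.
Outlet amounts (n = n₀ + Σ ν·ξ):
  E: 656 − 1(556.9) = 99.06
  B: 0 + 2(556.9) − 2(273.6) = 566.8
  C: 0 + 1(273.6) = 273.6
Total out = 99.06 + 566.8 + 273.6 = 939.4 mol.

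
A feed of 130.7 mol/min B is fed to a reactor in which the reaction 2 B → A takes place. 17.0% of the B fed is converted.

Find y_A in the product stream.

B reacted = 0.17 × 130.7 = 22.22 mol/min; ν_B = −2, so ξ = 22.22/2 = 11.11 mol/min.
Outlet amounts (n = n₀ + ν ξ):
  B: 130.7 − 2(11.11) = 108.5
  A: 0 + 1(11.11) = 11.11
Total out = 119.6 mol/min; y_A = 11.11 / 119.6 = 0.0929.

0.0929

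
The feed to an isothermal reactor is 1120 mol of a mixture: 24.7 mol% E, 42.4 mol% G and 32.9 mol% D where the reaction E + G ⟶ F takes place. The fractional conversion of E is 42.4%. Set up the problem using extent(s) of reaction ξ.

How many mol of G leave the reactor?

E reacted = 0.424 × 276.6 = 117.3 mol; ν_E = −1, so ξ = 117.3/1 = 117.3 mol.
Outlet amounts (n = n₀ + ν ξ):
  E: 276.6 − 1(117.3) = 159.3
  G: 474.9 − 1(117.3) = 357.6
  F: 0 + 1(117.3) = 117.3
  D: 368.5 (inert)

358 mol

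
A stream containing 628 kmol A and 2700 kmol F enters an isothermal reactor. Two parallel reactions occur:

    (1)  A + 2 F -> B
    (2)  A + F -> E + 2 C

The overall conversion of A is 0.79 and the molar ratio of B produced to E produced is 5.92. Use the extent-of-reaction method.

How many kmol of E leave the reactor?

71.7 kmol

Conversion of A: A consumed = 0.79 × 628 = 496.1 kmol = 1ξ₁ + 1ξ₂.
Selectivity: 1ξ₁ / (1ξ₂) = 5.92 → ξ₁ = 5.92 ξ₂.
Substitute: (1·5.92 + 1) ξ₂ = 496.1 → ξ₂ = 71.69 kmol, ξ₁ = 424.4 kmol.
Outlet amounts (n = n₀ + Σ ν·ξ):
  A: 628 − 1(424.4) − 1(71.69) = 131.9
  F: 2700 − 2(424.4) − 1(71.69) = 1779
  B: 0 + 1(424.4) = 424.4
  E: 0 + 1(71.69) = 71.69
  C: 0 + 2(71.69) = 143.4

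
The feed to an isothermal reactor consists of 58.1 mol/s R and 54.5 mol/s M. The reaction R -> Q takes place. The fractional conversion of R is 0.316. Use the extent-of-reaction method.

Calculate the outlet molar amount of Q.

R reacted = 0.316 × 58.1 = 18.36 mol/s; ν_R = −1, so ξ = 18.36/1 = 18.36 mol/s.
Outlet amounts (n = n₀ + ν ξ):
  R: 58.1 − 1(18.36) = 39.74
  Q: 0 + 1(18.36) = 18.36
  M: 54.5 (inert)

18.4 mol/s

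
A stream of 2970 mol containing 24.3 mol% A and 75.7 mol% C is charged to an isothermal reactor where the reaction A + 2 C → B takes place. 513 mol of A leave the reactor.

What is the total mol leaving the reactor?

For A: n = n₀ − 1ξ → 513 = 721.7 − 1ξ, giving ξ = 208.7 mol.
Outlet amounts (n = n₀ + ν ξ):
  A: 721.7 − 1(208.7) = 513
  C: 2248 − 2(208.7) = 1831
  B: 0 + 1(208.7) = 208.7
Total out = 513 + 1831 + 208.7 = 2553 mol.

2550 mol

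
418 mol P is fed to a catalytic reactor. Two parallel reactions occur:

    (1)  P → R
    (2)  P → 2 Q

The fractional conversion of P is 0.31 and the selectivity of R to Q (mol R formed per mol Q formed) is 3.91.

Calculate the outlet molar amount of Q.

Conversion of P: P consumed = 0.31 × 418 = 129.6 mol = 1ξ₁ + 1ξ₂.
Selectivity: 1ξ₁ / (2ξ₂) = 3.91 → ξ₁ = 7.82 ξ₂.
Substitute: (1·7.82 + 1) ξ₂ = 129.6 → ξ₂ = 14.69 mol, ξ₁ = 114.9 mol.
Outlet amounts (n = n₀ + Σ ν·ξ):
  P: 418 − 1(114.9) − 1(14.69) = 288.4
  R: 0 + 1(114.9) = 114.9
  Q: 0 + 2(14.69) = 29.38

29.4 mol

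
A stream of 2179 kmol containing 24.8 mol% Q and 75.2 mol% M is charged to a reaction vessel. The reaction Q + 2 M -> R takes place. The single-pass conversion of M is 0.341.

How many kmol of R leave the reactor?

279 kmol

M reacted = 0.341 × 1639 = 558.8 kmol; ν_M = −2, so ξ = 558.8/2 = 279.4 kmol.
Outlet amounts (n = n₀ + ν ξ):
  Q: 540.4 − 1(279.4) = 261
  M: 1639 − 2(279.4) = 1080
  R: 0 + 1(279.4) = 279.4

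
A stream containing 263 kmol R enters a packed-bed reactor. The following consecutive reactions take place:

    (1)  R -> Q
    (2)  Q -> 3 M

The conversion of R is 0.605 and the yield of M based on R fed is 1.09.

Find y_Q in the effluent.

0.14

Conversion of R: R consumed = 1ξ₁ = 0.605 × 263 → ξ₁ = 159.1 kmol.
Yield of M: 3ξ₂ / 263 = 1.09 → ξ₂ = 95.56 kmol.
Outlet amounts (n = n₀ + Σ ν·ξ):
  R: 263 − 1(159.1) = 103.9
  Q: 0 + 1(159.1) − 1(95.56) = 63.56
  M: 0 + 3(95.56) = 286.7
Total out = 454.1 kmol; y_Q = 63.56 / 454.1 = 0.14.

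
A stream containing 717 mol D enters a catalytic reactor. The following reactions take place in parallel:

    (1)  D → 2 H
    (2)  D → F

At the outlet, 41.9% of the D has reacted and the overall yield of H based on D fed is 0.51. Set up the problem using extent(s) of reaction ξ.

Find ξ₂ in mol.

ξ₂ = 118 mol

Yield of H: 2ξ₁ / 717 = 0.51 → ξ₁ = 182.8 mol.
Conversion of D: 1ξ₁ + 1ξ₂ = 0.419 × 717 = 300.4 → ξ₂ = 117.6 mol.
Outlet amounts (n = n₀ + Σ ν·ξ):
  D: 717 − 1(182.8) − 1(117.6) = 416.6
  H: 0 + 2(182.8) = 365.7
  F: 0 + 1(117.6) = 117.6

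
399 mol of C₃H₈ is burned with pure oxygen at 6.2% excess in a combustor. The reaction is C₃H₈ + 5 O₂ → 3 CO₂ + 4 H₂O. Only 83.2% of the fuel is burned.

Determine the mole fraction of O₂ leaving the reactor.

0.161

Stoichiometric O₂ = 5 × 399 = 1995 mol; O₂ fed = 1995 × 1.062 = 2119 mol.
Fuel reacted = 0.832 × 399 → ξ = 332 mol.
Outlet (n = n₀ + ν ξ):
  C₃H₈: 399 − 1(332) = 67.03
  O₂: 2119 − 5(332) = 458.9
  CO₂: 0 + 3(332) = 995.9
  H₂O: 0 + 4(332) = 1328
Total out = 2850 mol; y_O₂ = 458.9 / 2850 = 0.161.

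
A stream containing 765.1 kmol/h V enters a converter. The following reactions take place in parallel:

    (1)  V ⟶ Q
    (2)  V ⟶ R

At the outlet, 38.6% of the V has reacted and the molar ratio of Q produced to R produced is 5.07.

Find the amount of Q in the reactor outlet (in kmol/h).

Conversion of V: V consumed = 0.386 × 765.1 = 295.3 kmol/h = 1ξ₁ + 1ξ₂.
Selectivity: 1ξ₁ / (1ξ₂) = 5.07 → ξ₁ = 5.07 ξ₂.
Substitute: (1·5.07 + 1) ξ₂ = 295.3 → ξ₂ = 48.65 kmol/h, ξ₁ = 246.7 kmol/h.
Outlet amounts (n = n₀ + Σ ν·ξ):
  V: 765.1 − 1(246.7) − 1(48.65) = 469.8
  Q: 0 + 1(246.7) = 246.7
  R: 0 + 1(48.65) = 48.65

247 kmol/h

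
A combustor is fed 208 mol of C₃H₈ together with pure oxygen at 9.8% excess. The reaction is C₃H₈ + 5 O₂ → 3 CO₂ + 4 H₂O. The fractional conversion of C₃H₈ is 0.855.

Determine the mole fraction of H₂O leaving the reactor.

0.466

Stoichiometric O₂ = 5 × 208 = 1040 mol; O₂ fed = 1040 × 1.098 = 1142 mol.
Fuel reacted = 0.855 × 208 → ξ = 177.8 mol.
Outlet (n = n₀ + ν ξ):
  C₃H₈: 208 − 1(177.8) = 30.16
  O₂: 1142 − 5(177.8) = 252.7
  CO₂: 0 + 3(177.8) = 533.5
  H₂O: 0 + 4(177.8) = 711.4
Total out = 1528 mol; y_H₂O = 711.4 / 1528 = 0.4656.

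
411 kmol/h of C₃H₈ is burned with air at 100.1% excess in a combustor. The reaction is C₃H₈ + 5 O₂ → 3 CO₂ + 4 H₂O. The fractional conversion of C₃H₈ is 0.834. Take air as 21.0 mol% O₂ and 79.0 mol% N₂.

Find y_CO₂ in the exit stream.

Stoichiometric O₂ = 5 × 411 = 2055 kmol/h; O₂ fed = 2055 × 2.001 = 4112 kmol/h.
N₂ fed = 4112 × 79/21 = 15470 kmol/h.
Fuel reacted = 0.834 × 411 → ξ = 342.8 kmol/h.
Outlet (n = n₀ + ν ξ):
  C₃H₈: 411 − 1(342.8) = 68.23
  O₂: 4112 − 5(342.8) = 2398
  N₂: 15470 (inert)
  CO₂: 0 + 3(342.8) = 1028
  H₂O: 0 + 4(342.8) = 1371
Total out = 20330 kmol/h; y_CO₂ = 1028 / 20330 = 0.05057.

0.0506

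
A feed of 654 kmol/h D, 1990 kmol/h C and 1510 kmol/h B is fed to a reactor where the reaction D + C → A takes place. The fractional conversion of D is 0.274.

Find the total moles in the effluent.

3970 kmol/h

D reacted = 0.274 × 654 = 179.2 kmol/h; ν_D = −1, so ξ = 179.2/1 = 179.2 kmol/h.
Outlet amounts (n = n₀ + ν ξ):
  D: 654 − 1(179.2) = 474.8
  C: 1990 − 1(179.2) = 1811
  A: 0 + 1(179.2) = 179.2
  B: 1510 (inert)
Total out = 474.8 + 1811 + 179.2 + 1510 = 3975 kmol/h.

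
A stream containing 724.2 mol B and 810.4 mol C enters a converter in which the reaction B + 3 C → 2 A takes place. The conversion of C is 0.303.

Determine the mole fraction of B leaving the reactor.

0.469

C reacted = 0.303 × 810.4 = 245.6 mol; ν_C = −3, so ξ = 245.6/3 = 81.85 mol.
Outlet amounts (n = n₀ + ν ξ):
  B: 724.2 − 1(81.85) = 642.3
  C: 810.4 − 3(81.85) = 564.8
  A: 0 + 2(81.85) = 163.7
Total out = 1371 mol; y_B = 642.3 / 1371 = 0.4686.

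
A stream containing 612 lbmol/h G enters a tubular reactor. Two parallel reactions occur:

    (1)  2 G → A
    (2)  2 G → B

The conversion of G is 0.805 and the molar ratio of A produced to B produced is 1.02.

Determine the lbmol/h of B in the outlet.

122 lbmol/h

Conversion of G: G consumed = 0.805 × 612 = 492.7 lbmol/h = 2ξ₁ + 2ξ₂.
Selectivity: 1ξ₁ / (1ξ₂) = 1.02 → ξ₁ = 1.02 ξ₂.
Substitute: (2·1.02 + 2) ξ₂ = 492.7 → ξ₂ = 121.9 lbmol/h, ξ₁ = 124.4 lbmol/h.
Outlet amounts (n = n₀ + Σ ν·ξ):
  G: 612 − 2(124.4) − 2(121.9) = 119.3
  A: 0 + 1(124.4) = 124.4
  B: 0 + 1(121.9) = 121.9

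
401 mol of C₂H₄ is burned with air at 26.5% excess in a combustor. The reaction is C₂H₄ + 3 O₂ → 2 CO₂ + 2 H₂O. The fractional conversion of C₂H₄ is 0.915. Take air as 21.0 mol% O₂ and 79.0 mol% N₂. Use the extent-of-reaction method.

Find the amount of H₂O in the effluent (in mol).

Stoichiometric O₂ = 3 × 401 = 1203 mol; O₂ fed = 1203 × 1.265 = 1522 mol.
N₂ fed = 1522 × 79/21 = 5725 mol.
Fuel reacted = 0.915 × 401 → ξ = 366.9 mol.
Outlet (n = n₀ + ν ξ):
  C₂H₄: 401 − 1(366.9) = 34.08
  O₂: 1522 − 3(366.9) = 421
  N₂: 5725 (inert)
  CO₂: 0 + 2(366.9) = 733.8
  H₂O: 0 + 2(366.9) = 733.8

734 mol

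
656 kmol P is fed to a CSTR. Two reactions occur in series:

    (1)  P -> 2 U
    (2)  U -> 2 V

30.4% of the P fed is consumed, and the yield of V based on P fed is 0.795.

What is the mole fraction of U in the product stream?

0.124

Conversion of P: P consumed = 1ξ₁ = 0.304 × 656 → ξ₁ = 199.4 kmol.
Yield of V: 2ξ₂ / 656 = 0.795 → ξ₂ = 260.8 kmol.
Outlet amounts (n = n₀ + Σ ν·ξ):
  P: 656 − 1(199.4) = 456.6
  U: 0 + 2(199.4) − 1(260.8) = 138.1
  V: 0 + 2(260.8) = 521.5
Total out = 1116 kmol; y_U = 138.1 / 1116 = 0.1237.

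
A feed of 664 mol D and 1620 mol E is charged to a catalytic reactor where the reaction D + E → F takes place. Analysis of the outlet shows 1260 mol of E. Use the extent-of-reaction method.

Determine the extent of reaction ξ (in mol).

ξ = 360 mol

For E: n = n₀ − 1ξ → 1260 = 1620 − 1ξ, giving ξ = 360 mol.
Outlet amounts (n = n₀ + ν ξ):
  D: 664 − 1(360) = 304
  E: 1620 − 1(360) = 1260
  F: 0 + 1(360) = 360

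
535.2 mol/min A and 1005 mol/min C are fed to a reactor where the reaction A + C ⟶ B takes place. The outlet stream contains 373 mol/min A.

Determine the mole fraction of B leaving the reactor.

0.118

For A: n = n₀ − 1ξ → 373 = 535.2 − 1ξ, giving ξ = 162.2 mol/min.
Outlet amounts (n = n₀ + ν ξ):
  A: 535.2 − 1(162.2) = 373
  C: 1005 − 1(162.2) = 842.8
  B: 0 + 1(162.2) = 162.2
Total out = 1378 mol/min; y_B = 162.2 / 1378 = 0.1177.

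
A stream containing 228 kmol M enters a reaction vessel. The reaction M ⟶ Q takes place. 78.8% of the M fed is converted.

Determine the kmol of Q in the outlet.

M reacted = 0.788 × 228 = 179.7 kmol; ν_M = −1, so ξ = 179.7/1 = 179.7 kmol.
Outlet amounts (n = n₀ + ν ξ):
  M: 228 − 1(179.7) = 48.34
  Q: 0 + 1(179.7) = 179.7

180 kmol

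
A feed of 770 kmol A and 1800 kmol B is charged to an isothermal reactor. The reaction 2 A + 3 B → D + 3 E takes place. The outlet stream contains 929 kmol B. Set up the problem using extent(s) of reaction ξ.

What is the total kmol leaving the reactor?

For B: n = n₀ − 3ξ → 929 = 1800 − 3ξ, giving ξ = 290.3 kmol.
Outlet amounts (n = n₀ + ν ξ):
  A: 770 − 2(290.3) = 189.3
  B: 1800 − 3(290.3) = 929
  D: 0 + 1(290.3) = 290.3
  E: 0 + 3(290.3) = 871
Total out = 189.3 + 929 + 290.3 + 871 = 2280 kmol.

2280 kmol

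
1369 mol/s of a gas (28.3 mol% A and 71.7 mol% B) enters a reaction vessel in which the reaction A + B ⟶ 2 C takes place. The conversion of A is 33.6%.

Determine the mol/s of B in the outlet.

A reacted = 0.336 × 387.4 = 130.2 mol/s; ν_A = −1, so ξ = 130.2/1 = 130.2 mol/s.
Outlet amounts (n = n₀ + ν ξ):
  A: 387.4 − 1(130.2) = 257.3
  B: 981.6 − 1(130.2) = 851.4
  C: 0 + 2(130.2) = 260.4

851 mol/s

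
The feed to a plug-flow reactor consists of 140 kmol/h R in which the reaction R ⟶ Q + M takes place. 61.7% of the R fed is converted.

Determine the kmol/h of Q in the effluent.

R reacted = 0.617 × 140 = 86.38 kmol/h; ν_R = −1, so ξ = 86.38/1 = 86.38 kmol/h.
Outlet amounts (n = n₀ + ν ξ):
  R: 140 − 1(86.38) = 53.62
  Q: 0 + 1(86.38) = 86.38
  M: 0 + 1(86.38) = 86.38

86.4 kmol/h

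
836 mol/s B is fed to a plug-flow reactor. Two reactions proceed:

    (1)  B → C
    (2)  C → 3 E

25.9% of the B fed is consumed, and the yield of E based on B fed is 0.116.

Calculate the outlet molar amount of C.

184 mol/s

Conversion of B: B consumed = 1ξ₁ = 0.259 × 836 → ξ₁ = 216.5 mol/s.
Yield of E: 3ξ₂ / 836 = 0.116 → ξ₂ = 32.33 mol/s.
Outlet amounts (n = n₀ + Σ ν·ξ):
  B: 836 − 1(216.5) = 619.5
  C: 0 + 1(216.5) − 1(32.33) = 184.2
  E: 0 + 3(32.33) = 96.98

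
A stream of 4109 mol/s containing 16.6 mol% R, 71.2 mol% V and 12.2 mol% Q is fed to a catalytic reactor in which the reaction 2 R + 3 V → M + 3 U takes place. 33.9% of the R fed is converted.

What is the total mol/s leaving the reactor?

3990 mol/s

R reacted = 0.339 × 682.1 = 231.2 mol/s; ν_R = −2, so ξ = 231.2/2 = 115.6 mol/s.
Outlet amounts (n = n₀ + ν ξ):
  R: 682.1 − 2(115.6) = 450.9
  V: 2926 − 3(115.6) = 2579
  M: 0 + 1(115.6) = 115.6
  U: 0 + 3(115.6) = 346.8
  Q: 501.3 (inert)
Total out = 450.9 + 2579 + 115.6 + 346.8 + 501.3 = 3993 mol/s.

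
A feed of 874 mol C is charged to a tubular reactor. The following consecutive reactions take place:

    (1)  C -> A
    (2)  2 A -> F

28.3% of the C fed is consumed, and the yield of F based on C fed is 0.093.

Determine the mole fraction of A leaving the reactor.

0.107

Conversion of C: C consumed = 1ξ₁ = 0.283 × 874 → ξ₁ = 247.3 mol.
Yield of F: 1ξ₂ / 874 = 0.093 → ξ₂ = 81.28 mol.
Outlet amounts (n = n₀ + Σ ν·ξ):
  C: 874 − 1(247.3) = 626.7
  A: 0 + 1(247.3) − 2(81.28) = 84.78
  F: 0 + 1(81.28) = 81.28
Total out = 792.7 mol; y_A = 84.78 / 792.7 = 0.1069.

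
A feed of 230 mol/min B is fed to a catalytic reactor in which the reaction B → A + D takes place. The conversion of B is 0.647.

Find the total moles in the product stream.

B reacted = 0.647 × 230 = 148.8 mol/min; ν_B = −1, so ξ = 148.8/1 = 148.8 mol/min.
Outlet amounts (n = n₀ + ν ξ):
  B: 230 − 1(148.8) = 81.19
  A: 0 + 1(148.8) = 148.8
  D: 0 + 1(148.8) = 148.8
Total out = 81.19 + 148.8 + 148.8 = 378.8 mol/min.

379 mol/min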